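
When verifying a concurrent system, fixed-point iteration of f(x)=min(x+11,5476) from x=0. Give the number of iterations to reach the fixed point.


Step 1: x=0, cap=5476, increment=11
Step 2: x grows by 11 each step until capped at 5476; fixed point is x=5476
Step 3: iterations = ceil(5476/11) = 498

498


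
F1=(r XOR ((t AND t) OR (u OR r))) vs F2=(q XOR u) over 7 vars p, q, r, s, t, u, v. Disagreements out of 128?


F1 = (r XOR ((t AND t) OR (u OR r)))
F2 = (q XOR u)
Evaluate both on each of 128 rows (bits = p,q,r,s,t,u,v):
  row 0 [0000000]: F1=0 F2=0 -> 0
  row 1 [0000001]: F1=0 F2=0 -> 0
  row 2 [0000010]: F1=1 F2=1 -> 0
  row 3 [0000011]: F1=1 F2=1 -> 0
  row 4 [0000100]: F1=1 F2=0 (differ) -> 1
  (every remaining row is evaluated the same way; all 128 results are listed next)
Full result column, 8 rows per line (p,q,r,s fixed per line; t,u,v runs 000..111 left to right):
  rows 0-7 [p,q,r,s=0000]: 00001100  (ones: 2)
  rows 8-15 [p,q,r,s=0001]: 00001100  (ones: 2)
  rows 16-23 [p,q,r,s=0010]: 00110011  (ones: 4)
  rows 24-31 [p,q,r,s=0011]: 00110011  (ones: 4)
  rows 32-39 [p,q,r,s=0100]: 11110011  (ones: 6)
  rows 40-47 [p,q,r,s=0101]: 11110011  (ones: 6)
  rows 48-55 [p,q,r,s=0110]: 11001100  (ones: 4)
  rows 56-63 [p,q,r,s=0111]: 11001100  (ones: 4)
  rows 64-71 [p,q,r,s=1000]: 00001100  (ones: 2)
  rows 72-79 [p,q,r,s=1001]: 00001100  (ones: 2)
  rows 80-87 [p,q,r,s=1010]: 00110011  (ones: 4)
  rows 88-95 [p,q,r,s=1011]: 00110011  (ones: 4)
  rows 96-103 [p,q,r,s=1100]: 11110011  (ones: 6)
  rows 104-111 [p,q,r,s=1101]: 11110011  (ones: 6)
  rows 112-119 [p,q,r,s=1110]: 11001100  (ones: 4)
  rows 120-127 [p,q,r,s=1111]: 11001100  (ones: 4)
Disagreements = 2+2+4+4+6+6+4+4+2+2+4+4+6+6+4+4 = 64

64


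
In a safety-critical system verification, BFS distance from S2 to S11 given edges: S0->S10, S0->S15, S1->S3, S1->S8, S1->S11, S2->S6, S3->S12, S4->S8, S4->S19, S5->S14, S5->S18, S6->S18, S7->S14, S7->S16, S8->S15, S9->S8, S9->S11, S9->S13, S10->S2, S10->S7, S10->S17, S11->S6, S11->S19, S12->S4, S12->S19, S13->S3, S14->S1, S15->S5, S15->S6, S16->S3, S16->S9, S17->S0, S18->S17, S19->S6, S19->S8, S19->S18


BFS layer-by-layer from S2:
  dist 0: {S2}
  dist 1: {S6}
  dist 2: {S18}
  dist 3: {S17}
  dist 4: {S0}
  dist 5: {S10, S15}
  dist 6: {S5, S7}
  dist 7: {S14, S16}
  dist 8: {S1, S3, S9}
  dist 9: {S8, S11, S12, S13}
  -> S11 reached at distance 9
Shortest path length = 9

9


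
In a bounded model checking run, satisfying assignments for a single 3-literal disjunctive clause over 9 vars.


Step 1: Total=2^9=512
Step 2: Unsat when all 3 false: 2^6=64
Step 3: Sat=512-64=448

448


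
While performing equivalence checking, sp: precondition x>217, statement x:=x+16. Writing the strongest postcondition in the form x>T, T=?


Formula: sp(P, x:=E) = exists old_x. (x = E[old_x/x]) AND P[old_x/x] (old_x is the value of x before the assignment; eliminate old_x by solving x = E[old_x/x] for old_x)
Step 1: Precondition P: x>217, i.e. old_x > 217
Step 2: Assignment gives x = old_x + 16, so old_x = x - 16
Step 3: Substitute into P: x - 16 > 217
Step 4: Simplify: x > 217+16 = 233

233


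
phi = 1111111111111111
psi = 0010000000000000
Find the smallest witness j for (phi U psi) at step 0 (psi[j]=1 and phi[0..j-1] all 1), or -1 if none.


(phi U psi) at 0: need smallest j with psi[j]=1 and phi[i]=1 for all i in [0,j).
Scan from step 0:
  step 0: phi=1, psi=0 -> continue
  step 1: phi=1, psi=0 -> continue
  step 2: psi=1 and phi held for [0,2) -> witness found
Witness step = 2

2


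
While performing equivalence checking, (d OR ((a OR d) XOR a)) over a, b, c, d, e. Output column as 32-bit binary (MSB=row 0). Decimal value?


Formula: (d OR ((a OR d) XOR a)) over a, b, c, d, e (32 rows)
Evaluate each row (bits = a,b,c,d,e, MSB first):
  row 0 [00000]: (0 OR ((0 OR 0) XOR 0)) -> 0
  row 1 [00001]: (0 OR ((0 OR 0) XOR 0)) -> 0
  row 2 [00010]: (1 OR ((0 OR 1) XOR 0)) -> 1
  row 3 [00011]: (1 OR ((0 OR 1) XOR 0)) -> 1
  row 4 [00100]: (0 OR ((0 OR 0) XOR 0)) -> 0
  row 5 [00101]: (0 OR ((0 OR 0) XOR 0)) -> 0
  row 6 [00110]: (1 OR ((0 OR 1) XOR 0)) -> 1
  row 7 [00111]: (1 OR ((0 OR 1) XOR 0)) -> 1
  row 8 [01000]: (0 OR ((0 OR 0) XOR 0)) -> 0
  row 9 [01001]: (0 OR ((0 OR 0) XOR 0)) -> 0
  row 10 [01010]: (1 OR ((0 OR 1) XOR 0)) -> 1
  row 11 [01011]: (1 OR ((0 OR 1) XOR 0)) -> 1
  row 12 [01100]: (0 OR ((0 OR 0) XOR 0)) -> 0
  row 13 [01101]: (0 OR ((0 OR 0) XOR 0)) -> 0
  row 14 [01110]: (1 OR ((0 OR 1) XOR 0)) -> 1
  row 15 [01111]: (1 OR ((0 OR 1) XOR 0)) -> 1
  row 16 [10000]: (0 OR ((1 OR 0) XOR 1)) -> 0
  row 17 [10001]: (0 OR ((1 OR 0) XOR 1)) -> 0
  row 18 [10010]: (1 OR ((1 OR 1) XOR 1)) -> 1
  row 19 [10011]: (1 OR ((1 OR 1) XOR 1)) -> 1
  row 20 [10100]: (0 OR ((1 OR 0) XOR 1)) -> 0
  row 21 [10101]: (0 OR ((1 OR 0) XOR 1)) -> 0
  row 22 [10110]: (1 OR ((1 OR 1) XOR 1)) -> 1
  row 23 [10111]: (1 OR ((1 OR 1) XOR 1)) -> 1
  row 24 [11000]: (0 OR ((1 OR 0) XOR 1)) -> 0
  row 25 [11001]: (0 OR ((1 OR 0) XOR 1)) -> 0
  row 26 [11010]: (1 OR ((1 OR 1) XOR 1)) -> 1
  row 27 [11011]: (1 OR ((1 OR 1) XOR 1)) -> 1
  row 28 [11100]: (0 OR ((1 OR 0) XOR 1)) -> 0
  row 29 [11101]: (0 OR ((1 OR 0) XOR 1)) -> 0
  row 30 [11110]: (1 OR ((1 OR 1) XOR 1)) -> 1
  row 31 [11111]: (1 OR ((1 OR 1) XOR 1)) -> 1
Full result column, 4 rows per line (a,b,c fixed per line; d,e runs 00..11 left to right):
  rows 0-3 [a,b,c=000]: 0011  = hex 3
  rows 4-7 [a,b,c=001]: 0011  = hex 3
  rows 8-11 [a,b,c=010]: 0011  = hex 3
  rows 12-15 [a,b,c=011]: 0011  = hex 3
  rows 16-19 [a,b,c=100]: 0011  = hex 3
  rows 20-23 [a,b,c=101]: 0011  = hex 3
  rows 24-27 [a,b,c=110]: 0011  = hex 3
  rows 28-31 [a,b,c=111]: 0011  = hex 3
Output column (row 0 .. row 31) = 00110011001100110011001100110011
Output column grouped in 4s = 0011 0011 0011 0011 0011 0011 0011 0011 = 0x33333333
Convert to decimal digit by digit (value = value*16 + digit):
  3 -> 3
  3*16 + 3 = 51
  51*16 + 3 = 819
  819*16 + 3 = 13107
  13107*16 + 3 = 209715
  209715*16 + 3 = 3355443
  3355443*16 + 3 = 53687091
  53687091*16 + 3 = 858993459
Decimal = 858993459

858993459


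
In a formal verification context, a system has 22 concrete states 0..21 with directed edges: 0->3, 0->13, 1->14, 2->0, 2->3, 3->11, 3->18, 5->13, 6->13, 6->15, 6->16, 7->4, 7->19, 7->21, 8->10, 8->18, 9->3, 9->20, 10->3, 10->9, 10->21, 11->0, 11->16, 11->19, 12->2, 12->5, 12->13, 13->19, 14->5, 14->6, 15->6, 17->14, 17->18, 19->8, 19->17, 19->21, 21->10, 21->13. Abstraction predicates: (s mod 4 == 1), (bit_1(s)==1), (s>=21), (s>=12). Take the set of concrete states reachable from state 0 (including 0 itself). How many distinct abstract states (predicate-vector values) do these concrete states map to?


BFS from 0:
Concrete reachable: {0, 3, 5, 6, 8, 9, 10, 11, 13, 14, 15, 16, 17, 18, 19, 20, 21}
Abstract via predicates (s mod 4 == 1), (bit_1(s)==1), (s>=21), (s>=12):
  (0,0,0,0) <- {0, 8}
  (0,0,0,1) <- {16, 20}
  (0,1,0,0) <- {3, 6, 10, 11}
  (0,1,0,1) <- {14, 15, 18, 19}
  (1,0,0,0) <- {5, 9}
  (1,0,0,1) <- {13, 17}
  (1,0,1,1) <- {21}
Distinct abstract states = 7

7


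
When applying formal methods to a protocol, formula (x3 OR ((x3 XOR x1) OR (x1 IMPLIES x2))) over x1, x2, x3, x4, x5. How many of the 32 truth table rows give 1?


Formula: (x3 OR ((x3 XOR x1) OR (x1 IMPLIES x2))) over 5 vars (32 rows)
Evaluate each row (x1, x2, x3, x4, x5 as bits, MSB first):
  row 0 [00000]: (0 OR ((0 XOR 0) OR (0 IMPLIES 0))) -> 1
  row 1 [00001]: (0 OR ((0 XOR 0) OR (0 IMPLIES 0))) -> 1
  row 2 [00010]: (0 OR ((0 XOR 0) OR (0 IMPLIES 0))) -> 1
  row 3 [00011]: (0 OR ((0 XOR 0) OR (0 IMPLIES 0))) -> 1
  row 4 [00100]: (1 OR ((1 XOR 0) OR (0 IMPLIES 0))) -> 1
  row 5 [00101]: (1 OR ((1 XOR 0) OR (0 IMPLIES 0))) -> 1
  row 6 [00110]: (1 OR ((1 XOR 0) OR (0 IMPLIES 0))) -> 1
  row 7 [00111]: (1 OR ((1 XOR 0) OR (0 IMPLIES 0))) -> 1
  row 8 [01000]: (0 OR ((0 XOR 0) OR (0 IMPLIES 1))) -> 1
  row 9 [01001]: (0 OR ((0 XOR 0) OR (0 IMPLIES 1))) -> 1
  row 10 [01010]: (0 OR ((0 XOR 0) OR (0 IMPLIES 1))) -> 1
  row 11 [01011]: (0 OR ((0 XOR 0) OR (0 IMPLIES 1))) -> 1
  row 12 [01100]: (1 OR ((1 XOR 0) OR (0 IMPLIES 1))) -> 1
  row 13 [01101]: (1 OR ((1 XOR 0) OR (0 IMPLIES 1))) -> 1
  row 14 [01110]: (1 OR ((1 XOR 0) OR (0 IMPLIES 1))) -> 1
  row 15 [01111]: (1 OR ((1 XOR 0) OR (0 IMPLIES 1))) -> 1
  row 16 [10000]: (0 OR ((0 XOR 1) OR (1 IMPLIES 0))) -> 1
  row 17 [10001]: (0 OR ((0 XOR 1) OR (1 IMPLIES 0))) -> 1
  row 18 [10010]: (0 OR ((0 XOR 1) OR (1 IMPLIES 0))) -> 1
  row 19 [10011]: (0 OR ((0 XOR 1) OR (1 IMPLIES 0))) -> 1
  row 20 [10100]: (1 OR ((1 XOR 1) OR (1 IMPLIES 0))) -> 1
  row 21 [10101]: (1 OR ((1 XOR 1) OR (1 IMPLIES 0))) -> 1
  row 22 [10110]: (1 OR ((1 XOR 1) OR (1 IMPLIES 0))) -> 1
  row 23 [10111]: (1 OR ((1 XOR 1) OR (1 IMPLIES 0))) -> 1
  row 24 [11000]: (0 OR ((0 XOR 1) OR (1 IMPLIES 1))) -> 1
  row 25 [11001]: (0 OR ((0 XOR 1) OR (1 IMPLIES 1))) -> 1
  row 26 [11010]: (0 OR ((0 XOR 1) OR (1 IMPLIES 1))) -> 1
  row 27 [11011]: (0 OR ((0 XOR 1) OR (1 IMPLIES 1))) -> 1
  row 28 [11100]: (1 OR ((1 XOR 1) OR (1 IMPLIES 1))) -> 1
  row 29 [11101]: (1 OR ((1 XOR 1) OR (1 IMPLIES 1))) -> 1
  row 30 [11110]: (1 OR ((1 XOR 1) OR (1 IMPLIES 1))) -> 1
  row 31 [11111]: (1 OR ((1 XOR 1) OR (1 IMPLIES 1))) -> 1
Full result column, 8 rows per line (x1,x2 fixed per line; x3,x4,x5 runs 000..111 left to right):
  rows 0-7 [x1,x2=00]: 11111111  (ones: 8)
  rows 8-15 [x1,x2=01]: 11111111  (ones: 8)
  rows 16-23 [x1,x2=10]: 11111111  (ones: 8)
  rows 24-31 [x1,x2=11]: 11111111  (ones: 8)
Count of 1-rows = 8+8+8+8 = 32

32


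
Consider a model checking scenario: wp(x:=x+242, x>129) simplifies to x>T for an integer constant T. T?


Formula: wp(x:=E, P) = P[E/x] (substitute E for x in postcondition)
Step 1: Postcondition: x>129
Step 2: Substitute x+242 for x: x+242>129
Step 3: Solve for x: x > 129-242 = -113

-113


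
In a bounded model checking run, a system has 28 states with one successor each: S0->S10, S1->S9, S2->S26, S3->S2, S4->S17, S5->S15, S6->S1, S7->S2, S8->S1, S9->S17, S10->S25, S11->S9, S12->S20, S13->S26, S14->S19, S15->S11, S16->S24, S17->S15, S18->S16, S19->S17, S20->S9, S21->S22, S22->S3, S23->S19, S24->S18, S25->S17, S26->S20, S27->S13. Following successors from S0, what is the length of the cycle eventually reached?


Trace from S0 until a state repeats:
  S0 -> S10 -> S25 -> S17 -> S15 -> S11 -> S9 -> S17
S17 first seen at step 3, revisited at step 7.
Cycle length = 7 - 3 = 4

4


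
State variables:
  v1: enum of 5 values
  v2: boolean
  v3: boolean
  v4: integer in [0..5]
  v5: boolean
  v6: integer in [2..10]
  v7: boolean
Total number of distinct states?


State space = product of domain sizes of all variables.
Domain sizes:
  v1 (enum of 5 values): 5
  v2 (boolean): 2
  v3 (boolean): 2
  v4 (integer in [0..5]): 6
  v5 (boolean): 2
  v6 (integer in [2..10]): 9
  v7 (boolean): 2
Product = 5 * 2 * 2 * 6 * 2 * 9 * 2 = 4320

4320


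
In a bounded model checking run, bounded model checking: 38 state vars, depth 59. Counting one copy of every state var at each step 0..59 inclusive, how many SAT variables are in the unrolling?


BMC unrolls to depth k, creating one copy of each state var for steps 0..k.
Step count = 59 + 1 = 60 (steps 0 through 59)
Vars per step = 38
Total = 38 * 60 = 2280

2280


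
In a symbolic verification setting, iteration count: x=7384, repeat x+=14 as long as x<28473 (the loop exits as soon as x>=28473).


Step 1: x goes from 7384 toward 28473 by 14; the body runs while x<28473, so iterations = ceil((bound-start)/step)
Step 2: Distance=21089
Step 3: ceil(21089/14)=1507

1507


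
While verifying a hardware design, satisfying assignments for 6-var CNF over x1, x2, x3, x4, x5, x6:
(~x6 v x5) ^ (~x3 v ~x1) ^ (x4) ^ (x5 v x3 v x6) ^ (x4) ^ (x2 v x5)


CNF with 6 clauses over 6 vars (64 assignments).
An assignment satisfies CNF iff every clause has >=1 true literal.
Check each row (bits = x1,x2,x3,x4,x5,x6; clause T/F shown):
  row 0 [000000]: clauses=TTFFFF -> 0
  row 1 [000001]: clauses=FTFTFF -> 0
  row 2 [000010]: clauses=TTFTFT -> 0
  row 3 [000011]: clauses=TTFTFT -> 0
  row 4 [000100]: clauses=TTTFTF -> 0
  (every remaining row is evaluated the same way; all 64 results are listed next)
Full result column, 8 rows per line (x1,x2,x3 fixed per line; x4,x5,x6 runs 000..111 left to right):
  rows 0-7 [x1,x2,x3=000]: 00000011  (ones: 2)
  rows 8-15 [x1,x2,x3=001]: 00000011  (ones: 2)
  rows 16-23 [x1,x2,x3=010]: 00000011  (ones: 2)
  rows 24-31 [x1,x2,x3=011]: 00001011  (ones: 3)
  rows 32-39 [x1,x2,x3=100]: 00000011  (ones: 2)
  rows 40-47 [x1,x2,x3=101]: 00000000  (ones: 0)
  rows 48-55 [x1,x2,x3=110]: 00000011  (ones: 2)
  rows 56-63 [x1,x2,x3=111]: 00000000  (ones: 0)
Satisfying assignments = 2+2+2+3+2+0+2+0 = 13

13


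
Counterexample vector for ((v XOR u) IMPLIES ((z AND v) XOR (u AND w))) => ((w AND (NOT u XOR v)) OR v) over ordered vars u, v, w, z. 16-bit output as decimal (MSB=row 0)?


F1 = ((v XOR u) IMPLIES ((z AND v) XOR (u AND w)))
F2 = ((w AND (NOT u XOR v)) OR v)
Counterexample to F1=>F2 is where F1=1 and F2=0.
Evaluate each row (bits = u,v,w,z, MSB first):
  row 0 [0000]: F1=1 F2=0 -> F1&~F2 -> 1
  row 1 [0001]: F1=1 F2=0 -> F1&~F2 -> 1
  row 2 [0010]: F1=1 F2=1 -> F1&~F2 -> 0
  row 3 [0011]: F1=1 F2=1 -> F1&~F2 -> 0
  row 4 [0100]: F1=0 F2=1 -> F1&~F2 -> 0
  row 5 [0101]: F1=1 F2=1 -> F1&~F2 -> 0
  row 6 [0110]: F1=0 F2=1 -> F1&~F2 -> 0
  row 7 [0111]: F1=1 F2=1 -> F1&~F2 -> 0
  row 8 [1000]: F1=0 F2=0 -> F1&~F2 -> 0
  row 9 [1001]: F1=0 F2=0 -> F1&~F2 -> 0
  row 10 [1010]: F1=1 F2=0 -> F1&~F2 -> 1
  row 11 [1011]: F1=1 F2=0 -> F1&~F2 -> 1
  row 12 [1100]: F1=1 F2=1 -> F1&~F2 -> 0
  row 13 [1101]: F1=1 F2=1 -> F1&~F2 -> 0
  row 14 [1110]: F1=1 F2=1 -> F1&~F2 -> 0
  row 15 [1111]: F1=1 F2=1 -> F1&~F2 -> 0
Full result column, 4 rows per line (u,v fixed per line; w,z runs 00..11 left to right):
  rows 0-3 [u,v=00]: 1100  = hex C
  rows 4-7 [u,v=01]: 0000  = hex 0
  rows 8-11 [u,v=10]: 0011  = hex 3
  rows 12-15 [u,v=11]: 0000  = hex 0
Counterexample vector (row 0 .. row 15) = 1100000000110000
Output column grouped in 4s = 1100 0000 0011 0000 = 0xC030
Convert to decimal digit by digit (value = value*16 + digit):
  C -> 12
  12*16 + 0 = 192
  192*16 + 3 = 3075
  3075*16 + 0 = 49200
Decimal = 49200

49200


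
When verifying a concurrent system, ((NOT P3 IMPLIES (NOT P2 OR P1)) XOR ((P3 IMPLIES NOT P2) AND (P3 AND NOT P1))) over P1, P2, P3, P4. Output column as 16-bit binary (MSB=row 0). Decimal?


Formula: ((NOT P3 IMPLIES (NOT P2 OR P1)) XOR ((P3 IMPLIES NOT P2) AND (P3 AND NOT P1))) over P1, P2, P3, P4 (16 rows)
Evaluate each row (bits = P1,P2,P3,P4, MSB first):
  row 0 [0000]: ((NOT 0 IMPLIES (NOT 0 OR 0)) XOR ((0 IMPLIES NOT 0) AND (0 AND NOT 0))) -> 1
  row 1 [0001]: ((NOT 0 IMPLIES (NOT 0 OR 0)) XOR ((0 IMPLIES NOT 0) AND (0 AND NOT 0))) -> 1
  row 2 [0010]: ((NOT 1 IMPLIES (NOT 0 OR 0)) XOR ((1 IMPLIES NOT 0) AND (1 AND NOT 0))) -> 0
  row 3 [0011]: ((NOT 1 IMPLIES (NOT 0 OR 0)) XOR ((1 IMPLIES NOT 0) AND (1 AND NOT 0))) -> 0
  row 4 [0100]: ((NOT 0 IMPLIES (NOT 1 OR 0)) XOR ((0 IMPLIES NOT 1) AND (0 AND NOT 0))) -> 0
  row 5 [0101]: ((NOT 0 IMPLIES (NOT 1 OR 0)) XOR ((0 IMPLIES NOT 1) AND (0 AND NOT 0))) -> 0
  row 6 [0110]: ((NOT 1 IMPLIES (NOT 1 OR 0)) XOR ((1 IMPLIES NOT 1) AND (1 AND NOT 0))) -> 1
  row 7 [0111]: ((NOT 1 IMPLIES (NOT 1 OR 0)) XOR ((1 IMPLIES NOT 1) AND (1 AND NOT 0))) -> 1
  row 8 [1000]: ((NOT 0 IMPLIES (NOT 0 OR 1)) XOR ((0 IMPLIES NOT 0) AND (0 AND NOT 1))) -> 1
  row 9 [1001]: ((NOT 0 IMPLIES (NOT 0 OR 1)) XOR ((0 IMPLIES NOT 0) AND (0 AND NOT 1))) -> 1
  row 10 [1010]: ((NOT 1 IMPLIES (NOT 0 OR 1)) XOR ((1 IMPLIES NOT 0) AND (1 AND NOT 1))) -> 1
  row 11 [1011]: ((NOT 1 IMPLIES (NOT 0 OR 1)) XOR ((1 IMPLIES NOT 0) AND (1 AND NOT 1))) -> 1
  row 12 [1100]: ((NOT 0 IMPLIES (NOT 1 OR 1)) XOR ((0 IMPLIES NOT 1) AND (0 AND NOT 1))) -> 1
  row 13 [1101]: ((NOT 0 IMPLIES (NOT 1 OR 1)) XOR ((0 IMPLIES NOT 1) AND (0 AND NOT 1))) -> 1
  row 14 [1110]: ((NOT 1 IMPLIES (NOT 1 OR 1)) XOR ((1 IMPLIES NOT 1) AND (1 AND NOT 1))) -> 1
  row 15 [1111]: ((NOT 1 IMPLIES (NOT 1 OR 1)) XOR ((1 IMPLIES NOT 1) AND (1 AND NOT 1))) -> 1
Full result column, 4 rows per line (P1,P2 fixed per line; P3,P4 runs 00..11 left to right):
  rows 0-3 [P1,P2=00]: 1100  = hex C
  rows 4-7 [P1,P2=01]: 0011  = hex 3
  rows 8-11 [P1,P2=10]: 1111  = hex F
  rows 12-15 [P1,P2=11]: 1111  = hex F
Output column (row 0 .. row 15) = 1100001111111111
Output column grouped in 4s = 1100 0011 1111 1111 = 0xC3FF
Convert to decimal digit by digit (value = value*16 + digit):
  C -> 12
  12*16 + 3 = 195
  195*16 + 15 (F) = 3135
  3135*16 + 15 (F) = 50175
Decimal = 50175

50175


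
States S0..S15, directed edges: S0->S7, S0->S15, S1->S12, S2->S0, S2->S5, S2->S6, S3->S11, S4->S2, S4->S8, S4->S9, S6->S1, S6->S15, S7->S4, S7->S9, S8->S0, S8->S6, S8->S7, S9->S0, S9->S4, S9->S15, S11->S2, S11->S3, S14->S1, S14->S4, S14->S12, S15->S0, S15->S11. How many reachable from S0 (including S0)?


BFS from S0:
  layer 0: {S0}
  layer 1: {S7, S15}
  layer 2: {S4, S9, S11}
  layer 3: {S2, S3, S8}
  layer 4: {S5, S6}
  layer 5: {S1}
  layer 6: {S12}
Reachable set: {S0, S1, S2, S3, S4, S5, S6, S7, S8, S9, S11, S12, S15}
Count = 13

13


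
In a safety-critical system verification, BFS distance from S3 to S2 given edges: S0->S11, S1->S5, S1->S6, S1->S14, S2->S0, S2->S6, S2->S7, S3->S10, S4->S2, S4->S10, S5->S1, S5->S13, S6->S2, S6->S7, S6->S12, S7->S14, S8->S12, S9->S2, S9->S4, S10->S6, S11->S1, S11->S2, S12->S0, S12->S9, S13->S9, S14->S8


BFS layer-by-layer from S3:
  dist 0: {S3}
  dist 1: {S10}
  dist 2: {S6}
  dist 3: {S2, S7, S12}
  -> S2 reached at distance 3
Shortest path length = 3

3


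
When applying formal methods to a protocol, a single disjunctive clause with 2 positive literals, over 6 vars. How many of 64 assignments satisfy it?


Step 1: Total=2^6=64
Step 2: Unsat when all 2 false: 2^4=16
Step 3: Sat=64-16=48

48


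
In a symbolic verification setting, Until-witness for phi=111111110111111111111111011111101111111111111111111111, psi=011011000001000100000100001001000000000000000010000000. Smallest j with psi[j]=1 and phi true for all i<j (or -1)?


(phi U psi) at 0: need smallest j with psi[j]=1 and phi[i]=1 for all i in [0,j).
Scan from step 0:
  step 0: phi=1, psi=0 -> continue
  step 1: psi=1 and phi held for [0,1) -> witness found
Witness step = 1

1


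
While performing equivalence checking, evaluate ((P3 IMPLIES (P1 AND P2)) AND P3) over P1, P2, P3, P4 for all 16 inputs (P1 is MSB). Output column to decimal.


Formula: ((P3 IMPLIES (P1 AND P2)) AND P3) over P1, P2, P3, P4 (16 rows)
Evaluate each row (bits = P1,P2,P3,P4, MSB first):
  row 0 [0000]: ((0 IMPLIES (0 AND 0)) AND 0) -> 0
  row 1 [0001]: ((0 IMPLIES (0 AND 0)) AND 0) -> 0
  row 2 [0010]: ((1 IMPLIES (0 AND 0)) AND 1) -> 0
  row 3 [0011]: ((1 IMPLIES (0 AND 0)) AND 1) -> 0
  row 4 [0100]: ((0 IMPLIES (0 AND 1)) AND 0) -> 0
  row 5 [0101]: ((0 IMPLIES (0 AND 1)) AND 0) -> 0
  row 6 [0110]: ((1 IMPLIES (0 AND 1)) AND 1) -> 0
  row 7 [0111]: ((1 IMPLIES (0 AND 1)) AND 1) -> 0
  row 8 [1000]: ((0 IMPLIES (1 AND 0)) AND 0) -> 0
  row 9 [1001]: ((0 IMPLIES (1 AND 0)) AND 0) -> 0
  row 10 [1010]: ((1 IMPLIES (1 AND 0)) AND 1) -> 0
  row 11 [1011]: ((1 IMPLIES (1 AND 0)) AND 1) -> 0
  row 12 [1100]: ((0 IMPLIES (1 AND 1)) AND 0) -> 0
  row 13 [1101]: ((0 IMPLIES (1 AND 1)) AND 0) -> 0
  row 14 [1110]: ((1 IMPLIES (1 AND 1)) AND 1) -> 1
  row 15 [1111]: ((1 IMPLIES (1 AND 1)) AND 1) -> 1
Full result column, 4 rows per line (P1,P2 fixed per line; P3,P4 runs 00..11 left to right):
  rows 0-3 [P1,P2=00]: 0000  = hex 0
  rows 4-7 [P1,P2=01]: 0000  = hex 0
  rows 8-11 [P1,P2=10]: 0000  = hex 0
  rows 12-15 [P1,P2=11]: 0011  = hex 3
Output column (row 0 .. row 15) = 0000000000000011
Output column grouped in 4s = 0000 0000 0000 0011 = 0x0003
Convert to decimal digit by digit (value = value*16 + digit):
  0 -> 0
  0*16 + 0 = 0
  0*16 + 0 = 0
  0*16 + 3 = 3
Decimal = 3

3


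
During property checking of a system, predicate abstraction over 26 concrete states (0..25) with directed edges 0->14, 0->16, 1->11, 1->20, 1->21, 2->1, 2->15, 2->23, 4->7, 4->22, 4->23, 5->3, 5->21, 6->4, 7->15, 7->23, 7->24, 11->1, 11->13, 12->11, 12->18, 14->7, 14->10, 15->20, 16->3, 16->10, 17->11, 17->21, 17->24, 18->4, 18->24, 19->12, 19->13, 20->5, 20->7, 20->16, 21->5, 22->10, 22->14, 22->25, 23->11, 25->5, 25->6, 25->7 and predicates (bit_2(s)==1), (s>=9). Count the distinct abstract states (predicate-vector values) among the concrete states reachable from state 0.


BFS from 0:
Concrete reachable: {0, 1, 3, 5, 7, 10, 11, 13, 14, 15, 16, 20, 21, 23, 24}
Abstract via predicates (bit_2(s)==1), (s>=9):
  (0,0) <- {0, 1, 3}
  (0,1) <- {10, 11, 16, 24}
  (1,0) <- {5, 7}
  (1,1) <- {13, 14, 15, 20, 21, 23}
Distinct abstract states = 4

4


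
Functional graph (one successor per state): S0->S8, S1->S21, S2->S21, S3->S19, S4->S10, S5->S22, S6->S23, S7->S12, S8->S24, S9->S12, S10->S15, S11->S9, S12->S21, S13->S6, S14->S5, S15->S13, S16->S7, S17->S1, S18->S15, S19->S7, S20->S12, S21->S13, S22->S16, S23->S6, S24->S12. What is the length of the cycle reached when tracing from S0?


Trace from S0 until a state repeats:
  S0 -> S8 -> S24 -> S12 -> S21 -> S13 -> S6 -> S23 -> S6
S6 first seen at step 6, revisited at step 8.
Cycle length = 8 - 6 = 2

2


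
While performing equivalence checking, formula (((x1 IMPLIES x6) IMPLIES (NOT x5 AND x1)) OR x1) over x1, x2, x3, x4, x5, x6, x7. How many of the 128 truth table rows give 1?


Formula: (((x1 IMPLIES x6) IMPLIES (NOT x5 AND x1)) OR x1) over 7 vars (128 rows)
Evaluate each row (x1, x2, x3, x4, x5, x6, x7 as bits, MSB first):
  row 0 [0000000]: (((0 IMPLIES 0) IMPLIES (NOT 0 AND 0)) OR 0) -> 0
  row 1 [0000001]: (((0 IMPLIES 0) IMPLIES (NOT 0 AND 0)) OR 0) -> 0
  row 2 [0000010]: (((0 IMPLIES 1) IMPLIES (NOT 0 AND 0)) OR 0) -> 0
  row 3 [0000011]: (((0 IMPLIES 1) IMPLIES (NOT 0 AND 0)) OR 0) -> 0
  row 4 [0000100]: (((0 IMPLIES 0) IMPLIES (NOT 1 AND 0)) OR 0) -> 0
  (every remaining row is evaluated the same way; all 128 results are listed next)
Full result column, 8 rows per line (x1,x2,x3,x4 fixed per line; x5,x6,x7 runs 000..111 left to right):
  rows 0-7 [x1,x2,x3,x4=0000]: 00000000  (ones: 0)
  rows 8-15 [x1,x2,x3,x4=0001]: 00000000  (ones: 0)
  rows 16-23 [x1,x2,x3,x4=0010]: 00000000  (ones: 0)
  rows 24-31 [x1,x2,x3,x4=0011]: 00000000  (ones: 0)
  rows 32-39 [x1,x2,x3,x4=0100]: 00000000  (ones: 0)
  rows 40-47 [x1,x2,x3,x4=0101]: 00000000  (ones: 0)
  rows 48-55 [x1,x2,x3,x4=0110]: 00000000  (ones: 0)
  rows 56-63 [x1,x2,x3,x4=0111]: 00000000  (ones: 0)
  rows 64-71 [x1,x2,x3,x4=1000]: 11111111  (ones: 8)
  rows 72-79 [x1,x2,x3,x4=1001]: 11111111  (ones: 8)
  rows 80-87 [x1,x2,x3,x4=1010]: 11111111  (ones: 8)
  rows 88-95 [x1,x2,x3,x4=1011]: 11111111  (ones: 8)
  rows 96-103 [x1,x2,x3,x4=1100]: 11111111  (ones: 8)
  rows 104-111 [x1,x2,x3,x4=1101]: 11111111  (ones: 8)
  rows 112-119 [x1,x2,x3,x4=1110]: 11111111  (ones: 8)
  rows 120-127 [x1,x2,x3,x4=1111]: 11111111  (ones: 8)
Count of 1-rows = 0+0+0+0+0+0+0+0+8+8+8+8+8+8+8+8 = 64

64


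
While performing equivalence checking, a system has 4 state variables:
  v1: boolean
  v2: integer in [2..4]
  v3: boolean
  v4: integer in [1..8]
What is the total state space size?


State space = product of domain sizes of all variables.
Domain sizes:
  v1 (boolean): 2
  v2 (integer in [2..4]): 3
  v3 (boolean): 2
  v4 (integer in [1..8]): 8
Product = 2 * 3 * 2 * 8 = 96

96


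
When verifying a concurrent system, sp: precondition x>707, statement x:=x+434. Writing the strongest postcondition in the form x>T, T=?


Formula: sp(P, x:=E) = exists old_x. (x = E[old_x/x]) AND P[old_x/x] (old_x is the value of x before the assignment; eliminate old_x by solving x = E[old_x/x] for old_x)
Step 1: Precondition P: x>707, i.e. old_x > 707
Step 2: Assignment gives x = old_x + 434, so old_x = x - 434
Step 3: Substitute into P: x - 434 > 707
Step 4: Simplify: x > 707+434 = 1141

1141


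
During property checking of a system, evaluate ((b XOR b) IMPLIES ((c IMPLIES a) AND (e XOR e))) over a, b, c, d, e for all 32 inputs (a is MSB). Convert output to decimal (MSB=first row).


Formula: ((b XOR b) IMPLIES ((c IMPLIES a) AND (e XOR e))) over a, b, c, d, e (32 rows)
Evaluate each row (bits = a,b,c,d,e, MSB first):
  row 0 [00000]: ((0 XOR 0) IMPLIES ((0 IMPLIES 0) AND (0 XOR 0))) -> 1
  row 1 [00001]: ((0 XOR 0) IMPLIES ((0 IMPLIES 0) AND (1 XOR 1))) -> 1
  row 2 [00010]: ((0 XOR 0) IMPLIES ((0 IMPLIES 0) AND (0 XOR 0))) -> 1
  row 3 [00011]: ((0 XOR 0) IMPLIES ((0 IMPLIES 0) AND (1 XOR 1))) -> 1
  row 4 [00100]: ((0 XOR 0) IMPLIES ((1 IMPLIES 0) AND (0 XOR 0))) -> 1
  row 5 [00101]: ((0 XOR 0) IMPLIES ((1 IMPLIES 0) AND (1 XOR 1))) -> 1
  row 6 [00110]: ((0 XOR 0) IMPLIES ((1 IMPLIES 0) AND (0 XOR 0))) -> 1
  row 7 [00111]: ((0 XOR 0) IMPLIES ((1 IMPLIES 0) AND (1 XOR 1))) -> 1
  row 8 [01000]: ((1 XOR 1) IMPLIES ((0 IMPLIES 0) AND (0 XOR 0))) -> 1
  row 9 [01001]: ((1 XOR 1) IMPLIES ((0 IMPLIES 0) AND (1 XOR 1))) -> 1
  row 10 [01010]: ((1 XOR 1) IMPLIES ((0 IMPLIES 0) AND (0 XOR 0))) -> 1
  row 11 [01011]: ((1 XOR 1) IMPLIES ((0 IMPLIES 0) AND (1 XOR 1))) -> 1
  row 12 [01100]: ((1 XOR 1) IMPLIES ((1 IMPLIES 0) AND (0 XOR 0))) -> 1
  row 13 [01101]: ((1 XOR 1) IMPLIES ((1 IMPLIES 0) AND (1 XOR 1))) -> 1
  row 14 [01110]: ((1 XOR 1) IMPLIES ((1 IMPLIES 0) AND (0 XOR 0))) -> 1
  row 15 [01111]: ((1 XOR 1) IMPLIES ((1 IMPLIES 0) AND (1 XOR 1))) -> 1
  row 16 [10000]: ((0 XOR 0) IMPLIES ((0 IMPLIES 1) AND (0 XOR 0))) -> 1
  row 17 [10001]: ((0 XOR 0) IMPLIES ((0 IMPLIES 1) AND (1 XOR 1))) -> 1
  row 18 [10010]: ((0 XOR 0) IMPLIES ((0 IMPLIES 1) AND (0 XOR 0))) -> 1
  row 19 [10011]: ((0 XOR 0) IMPLIES ((0 IMPLIES 1) AND (1 XOR 1))) -> 1
  row 20 [10100]: ((0 XOR 0) IMPLIES ((1 IMPLIES 1) AND (0 XOR 0))) -> 1
  row 21 [10101]: ((0 XOR 0) IMPLIES ((1 IMPLIES 1) AND (1 XOR 1))) -> 1
  row 22 [10110]: ((0 XOR 0) IMPLIES ((1 IMPLIES 1) AND (0 XOR 0))) -> 1
  row 23 [10111]: ((0 XOR 0) IMPLIES ((1 IMPLIES 1) AND (1 XOR 1))) -> 1
  row 24 [11000]: ((1 XOR 1) IMPLIES ((0 IMPLIES 1) AND (0 XOR 0))) -> 1
  row 25 [11001]: ((1 XOR 1) IMPLIES ((0 IMPLIES 1) AND (1 XOR 1))) -> 1
  row 26 [11010]: ((1 XOR 1) IMPLIES ((0 IMPLIES 1) AND (0 XOR 0))) -> 1
  row 27 [11011]: ((1 XOR 1) IMPLIES ((0 IMPLIES 1) AND (1 XOR 1))) -> 1
  row 28 [11100]: ((1 XOR 1) IMPLIES ((1 IMPLIES 1) AND (0 XOR 0))) -> 1
  row 29 [11101]: ((1 XOR 1) IMPLIES ((1 IMPLIES 1) AND (1 XOR 1))) -> 1
  row 30 [11110]: ((1 XOR 1) IMPLIES ((1 IMPLIES 1) AND (0 XOR 0))) -> 1
  row 31 [11111]: ((1 XOR 1) IMPLIES ((1 IMPLIES 1) AND (1 XOR 1))) -> 1
Full result column, 4 rows per line (a,b,c fixed per line; d,e runs 00..11 left to right):
  rows 0-3 [a,b,c=000]: 1111  = hex F
  rows 4-7 [a,b,c=001]: 1111  = hex F
  rows 8-11 [a,b,c=010]: 1111  = hex F
  rows 12-15 [a,b,c=011]: 1111  = hex F
  rows 16-19 [a,b,c=100]: 1111  = hex F
  rows 20-23 [a,b,c=101]: 1111  = hex F
  rows 24-27 [a,b,c=110]: 1111  = hex F
  rows 28-31 [a,b,c=111]: 1111  = hex F
Output column (row 0 .. row 31) = 11111111111111111111111111111111
Output column grouped in 4s = 1111 1111 1111 1111 1111 1111 1111 1111 = 0xFFFFFFFF
Convert to decimal digit by digit (value = value*16 + digit):
  F -> 15
  15*16 + 15 (F) = 255
  255*16 + 15 (F) = 4095
  4095*16 + 15 (F) = 65535
  65535*16 + 15 (F) = 1048575
  1048575*16 + 15 (F) = 16777215
  16777215*16 + 15 (F) = 268435455
  268435455*16 + 15 (F) = 4294967295
Decimal = 4294967295

4294967295


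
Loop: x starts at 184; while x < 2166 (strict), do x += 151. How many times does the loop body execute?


Step 1: x goes from 184 toward 2166 by 151; the body runs while x<2166, so iterations = ceil((bound-start)/step)
Step 2: Distance=1982
Step 3: ceil(1982/151)=14

14


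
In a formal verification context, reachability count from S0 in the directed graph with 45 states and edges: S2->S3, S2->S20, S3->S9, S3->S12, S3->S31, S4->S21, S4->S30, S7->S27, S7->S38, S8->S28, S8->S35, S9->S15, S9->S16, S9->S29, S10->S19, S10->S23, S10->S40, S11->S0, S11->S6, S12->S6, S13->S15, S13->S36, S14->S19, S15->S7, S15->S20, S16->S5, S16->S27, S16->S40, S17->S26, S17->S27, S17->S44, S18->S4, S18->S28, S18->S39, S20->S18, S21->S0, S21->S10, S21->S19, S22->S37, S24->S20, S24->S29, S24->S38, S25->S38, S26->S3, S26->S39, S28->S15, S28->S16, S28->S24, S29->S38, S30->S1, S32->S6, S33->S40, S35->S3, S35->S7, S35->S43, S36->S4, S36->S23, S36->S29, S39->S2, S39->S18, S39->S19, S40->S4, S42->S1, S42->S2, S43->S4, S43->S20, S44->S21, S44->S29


BFS from S0:
  layer 0: {S0}
Reachable set: {S0}
Count = 1

1


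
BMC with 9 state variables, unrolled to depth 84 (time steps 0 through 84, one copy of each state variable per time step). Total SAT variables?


BMC unrolls to depth k, creating one copy of each state var for steps 0..k.
Step count = 84 + 1 = 85 (steps 0 through 84)
Vars per step = 9
Total = 9 * 85 = 765

765


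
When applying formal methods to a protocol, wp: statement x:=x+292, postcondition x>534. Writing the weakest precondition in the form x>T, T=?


Formula: wp(x:=E, P) = P[E/x] (substitute E for x in postcondition)
Step 1: Postcondition: x>534
Step 2: Substitute x+292 for x: x+292>534
Step 3: Solve for x: x > 534-292 = 242

242


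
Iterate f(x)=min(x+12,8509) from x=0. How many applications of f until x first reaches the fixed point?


Step 1: x=0, cap=8509, increment=12
Step 2: x grows by 12 each step until capped at 8509; fixed point is x=8509
Step 3: iterations = ceil(8509/12) = 710

710


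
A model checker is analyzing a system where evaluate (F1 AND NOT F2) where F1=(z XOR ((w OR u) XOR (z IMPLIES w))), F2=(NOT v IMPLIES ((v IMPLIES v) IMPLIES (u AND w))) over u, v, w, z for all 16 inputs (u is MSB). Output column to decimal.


F1 = (z XOR ((w OR u) XOR (z IMPLIES w)))
F2 = (NOT v IMPLIES ((v IMPLIES v) IMPLIES (u AND w)))
Counterexample to F1=>F2 is where F1=1 and F2=0.
Evaluate each row (bits = u,v,w,z, MSB first):
  row 0 [0000]: F1=1 F2=0 -> F1&~F2 -> 1
  row 1 [0001]: F1=1 F2=0 -> F1&~F2 -> 1
  row 2 [0010]: F1=0 F2=0 -> F1&~F2 -> 0
  row 3 [0011]: F1=1 F2=0 -> F1&~F2 -> 1
  row 4 [0100]: F1=1 F2=1 -> F1&~F2 -> 0
  row 5 [0101]: F1=1 F2=1 -> F1&~F2 -> 0
  row 6 [0110]: F1=0 F2=1 -> F1&~F2 -> 0
  row 7 [0111]: F1=1 F2=1 -> F1&~F2 -> 0
  row 8 [1000]: F1=0 F2=0 -> F1&~F2 -> 0
  row 9 [1001]: F1=0 F2=0 -> F1&~F2 -> 0
  row 10 [1010]: F1=0 F2=1 -> F1&~F2 -> 0
  row 11 [1011]: F1=1 F2=1 -> F1&~F2 -> 0
  row 12 [1100]: F1=0 F2=1 -> F1&~F2 -> 0
  row 13 [1101]: F1=0 F2=1 -> F1&~F2 -> 0
  row 14 [1110]: F1=0 F2=1 -> F1&~F2 -> 0
  row 15 [1111]: F1=1 F2=1 -> F1&~F2 -> 0
Full result column, 4 rows per line (u,v fixed per line; w,z runs 00..11 left to right):
  rows 0-3 [u,v=00]: 1101  = hex D
  rows 4-7 [u,v=01]: 0000  = hex 0
  rows 8-11 [u,v=10]: 0000  = hex 0
  rows 12-15 [u,v=11]: 0000  = hex 0
Counterexample vector (row 0 .. row 15) = 1101000000000000
Output column grouped in 4s = 1101 0000 0000 0000 = 0xD000
Convert to decimal digit by digit (value = value*16 + digit):
  D -> 13
  13*16 + 0 = 208
  208*16 + 0 = 3328
  3328*16 + 0 = 53248
Decimal = 53248

53248


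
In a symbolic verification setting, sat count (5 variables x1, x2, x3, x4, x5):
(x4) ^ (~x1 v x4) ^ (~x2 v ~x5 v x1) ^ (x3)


CNF with 4 clauses over 5 vars (32 assignments).
An assignment satisfies CNF iff every clause has >=1 true literal.
Check each row (bits = x1,x2,x3,x4,x5; clause T/F shown):
  row 0 [00000]: clauses=FTTF -> 0
  row 1 [00001]: clauses=FTTF -> 0
  row 2 [00010]: clauses=TTTF -> 0
  row 3 [00011]: clauses=TTTF -> 0
  row 4 [00100]: clauses=FTTT -> 0
  row 5 [00101]: clauses=FTTT -> 0
  row 6 [00110]: clauses=TTTT -> 1
  row 7 [00111]: clauses=TTTT -> 1
  row 8 [01000]: clauses=FTTF -> 0
  row 9 [01001]: clauses=FTFF -> 0
  row 10 [01010]: clauses=TTTF -> 0
  row 11 [01011]: clauses=TTFF -> 0
  row 12 [01100]: clauses=FTTT -> 0
  row 13 [01101]: clauses=FTFT -> 0
  row 14 [01110]: clauses=TTTT -> 1
  row 15 [01111]: clauses=TTFT -> 0
  row 16 [10000]: clauses=FFTF -> 0
  row 17 [10001]: clauses=FFTF -> 0
  row 18 [10010]: clauses=TTTF -> 0
  row 19 [10011]: clauses=TTTF -> 0
  row 20 [10100]: clauses=FFTT -> 0
  row 21 [10101]: clauses=FFTT -> 0
  row 22 [10110]: clauses=TTTT -> 1
  row 23 [10111]: clauses=TTTT -> 1
  row 24 [11000]: clauses=FFTF -> 0
  row 25 [11001]: clauses=FFTF -> 0
  row 26 [11010]: clauses=TTTF -> 0
  row 27 [11011]: clauses=TTTF -> 0
  row 28 [11100]: clauses=FFTT -> 0
  row 29 [11101]: clauses=FFTT -> 0
  row 30 [11110]: clauses=TTTT -> 1
  row 31 [11111]: clauses=TTTT -> 1
Full result column, 8 rows per line (x1,x2 fixed per line; x3,x4,x5 runs 000..111 left to right):
  rows 0-7 [x1,x2=00]: 00000011  (ones: 2)
  rows 8-15 [x1,x2=01]: 00000010  (ones: 1)
  rows 16-23 [x1,x2=10]: 00000011  (ones: 2)
  rows 24-31 [x1,x2=11]: 00000011  (ones: 2)
Satisfying assignments = 2+1+2+2 = 7

7


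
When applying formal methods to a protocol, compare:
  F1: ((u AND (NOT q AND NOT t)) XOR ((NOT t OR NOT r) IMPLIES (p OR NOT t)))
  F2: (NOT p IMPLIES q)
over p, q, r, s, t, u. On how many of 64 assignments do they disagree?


F1 = ((u AND (NOT q AND NOT t)) XOR ((NOT t OR NOT r) IMPLIES (p OR NOT t)))
F2 = (NOT p IMPLIES q)
Evaluate both on each of 64 rows (bits = p,q,r,s,t,u):
  row 0 [000000]: F1=1 F2=0 (differ) -> 1
  row 1 [000001]: F1=0 F2=0 -> 0
  row 2 [000010]: F1=0 F2=0 -> 0
  row 3 [000011]: F1=0 F2=0 -> 0
  row 4 [000100]: F1=1 F2=0 (differ) -> 1
  (every remaining row is evaluated the same way; all 64 results are listed next)
Full result column, 8 rows per line (p,q,r fixed per line; s,t,u runs 000..111 left to right):
  rows 0-7 [p,q,r=000]: 10001000  (ones: 2)
  rows 8-15 [p,q,r=001]: 10111011  (ones: 6)
  rows 16-23 [p,q,r=010]: 00110011  (ones: 4)
  rows 24-31 [p,q,r=011]: 00000000  (ones: 0)
  rows 32-39 [p,q,r=100]: 01000100  (ones: 2)
  rows 40-47 [p,q,r=101]: 01000100  (ones: 2)
  rows 48-55 [p,q,r=110]: 00000000  (ones: 0)
  rows 56-63 [p,q,r=111]: 00000000  (ones: 0)
Disagreements = 2+6+4+0+2+2+0+0 = 16

16


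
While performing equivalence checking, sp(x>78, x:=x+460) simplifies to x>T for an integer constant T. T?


Formula: sp(P, x:=E) = exists old_x. (x = E[old_x/x]) AND P[old_x/x] (old_x is the value of x before the assignment; eliminate old_x by solving x = E[old_x/x] for old_x)
Step 1: Precondition P: x>78, i.e. old_x > 78
Step 2: Assignment gives x = old_x + 460, so old_x = x - 460
Step 3: Substitute into P: x - 460 > 78
Step 4: Simplify: x > 78+460 = 538

538


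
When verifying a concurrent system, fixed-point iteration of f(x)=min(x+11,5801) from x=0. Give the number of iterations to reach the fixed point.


Step 1: x=0, cap=5801, increment=11
Step 2: x grows by 11 each step until capped at 5801; fixed point is x=5801
Step 3: iterations = ceil(5801/11) = 528

528


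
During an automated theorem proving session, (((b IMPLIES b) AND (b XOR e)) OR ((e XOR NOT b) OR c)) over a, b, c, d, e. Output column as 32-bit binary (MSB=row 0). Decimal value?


Formula: (((b IMPLIES b) AND (b XOR e)) OR ((e XOR NOT b) OR c)) over a, b, c, d, e (32 rows)
Evaluate each row (bits = a,b,c,d,e, MSB first):
  row 0 [00000]: (((0 IMPLIES 0) AND (0 XOR 0)) OR ((0 XOR NOT 0) OR 0)) -> 1
  row 1 [00001]: (((0 IMPLIES 0) AND (0 XOR 1)) OR ((1 XOR NOT 0) OR 0)) -> 1
  row 2 [00010]: (((0 IMPLIES 0) AND (0 XOR 0)) OR ((0 XOR NOT 0) OR 0)) -> 1
  row 3 [00011]: (((0 IMPLIES 0) AND (0 XOR 1)) OR ((1 XOR NOT 0) OR 0)) -> 1
  row 4 [00100]: (((0 IMPLIES 0) AND (0 XOR 0)) OR ((0 XOR NOT 0) OR 1)) -> 1
  row 5 [00101]: (((0 IMPLIES 0) AND (0 XOR 1)) OR ((1 XOR NOT 0) OR 1)) -> 1
  row 6 [00110]: (((0 IMPLIES 0) AND (0 XOR 0)) OR ((0 XOR NOT 0) OR 1)) -> 1
  row 7 [00111]: (((0 IMPLIES 0) AND (0 XOR 1)) OR ((1 XOR NOT 0) OR 1)) -> 1
  row 8 [01000]: (((1 IMPLIES 1) AND (1 XOR 0)) OR ((0 XOR NOT 1) OR 0)) -> 1
  row 9 [01001]: (((1 IMPLIES 1) AND (1 XOR 1)) OR ((1 XOR NOT 1) OR 0)) -> 1
  row 10 [01010]: (((1 IMPLIES 1) AND (1 XOR 0)) OR ((0 XOR NOT 1) OR 0)) -> 1
  row 11 [01011]: (((1 IMPLIES 1) AND (1 XOR 1)) OR ((1 XOR NOT 1) OR 0)) -> 1
  row 12 [01100]: (((1 IMPLIES 1) AND (1 XOR 0)) OR ((0 XOR NOT 1) OR 1)) -> 1
  row 13 [01101]: (((1 IMPLIES 1) AND (1 XOR 1)) OR ((1 XOR NOT 1) OR 1)) -> 1
  row 14 [01110]: (((1 IMPLIES 1) AND (1 XOR 0)) OR ((0 XOR NOT 1) OR 1)) -> 1
  row 15 [01111]: (((1 IMPLIES 1) AND (1 XOR 1)) OR ((1 XOR NOT 1) OR 1)) -> 1
  row 16 [10000]: (((0 IMPLIES 0) AND (0 XOR 0)) OR ((0 XOR NOT 0) OR 0)) -> 1
  row 17 [10001]: (((0 IMPLIES 0) AND (0 XOR 1)) OR ((1 XOR NOT 0) OR 0)) -> 1
  row 18 [10010]: (((0 IMPLIES 0) AND (0 XOR 0)) OR ((0 XOR NOT 0) OR 0)) -> 1
  row 19 [10011]: (((0 IMPLIES 0) AND (0 XOR 1)) OR ((1 XOR NOT 0) OR 0)) -> 1
  row 20 [10100]: (((0 IMPLIES 0) AND (0 XOR 0)) OR ((0 XOR NOT 0) OR 1)) -> 1
  row 21 [10101]: (((0 IMPLIES 0) AND (0 XOR 1)) OR ((1 XOR NOT 0) OR 1)) -> 1
  row 22 [10110]: (((0 IMPLIES 0) AND (0 XOR 0)) OR ((0 XOR NOT 0) OR 1)) -> 1
  row 23 [10111]: (((0 IMPLIES 0) AND (0 XOR 1)) OR ((1 XOR NOT 0) OR 1)) -> 1
  row 24 [11000]: (((1 IMPLIES 1) AND (1 XOR 0)) OR ((0 XOR NOT 1) OR 0)) -> 1
  row 25 [11001]: (((1 IMPLIES 1) AND (1 XOR 1)) OR ((1 XOR NOT 1) OR 0)) -> 1
  row 26 [11010]: (((1 IMPLIES 1) AND (1 XOR 0)) OR ((0 XOR NOT 1) OR 0)) -> 1
  row 27 [11011]: (((1 IMPLIES 1) AND (1 XOR 1)) OR ((1 XOR NOT 1) OR 0)) -> 1
  row 28 [11100]: (((1 IMPLIES 1) AND (1 XOR 0)) OR ((0 XOR NOT 1) OR 1)) -> 1
  row 29 [11101]: (((1 IMPLIES 1) AND (1 XOR 1)) OR ((1 XOR NOT 1) OR 1)) -> 1
  row 30 [11110]: (((1 IMPLIES 1) AND (1 XOR 0)) OR ((0 XOR NOT 1) OR 1)) -> 1
  row 31 [11111]: (((1 IMPLIES 1) AND (1 XOR 1)) OR ((1 XOR NOT 1) OR 1)) -> 1
Full result column, 4 rows per line (a,b,c fixed per line; d,e runs 00..11 left to right):
  rows 0-3 [a,b,c=000]: 1111  = hex F
  rows 4-7 [a,b,c=001]: 1111  = hex F
  rows 8-11 [a,b,c=010]: 1111  = hex F
  rows 12-15 [a,b,c=011]: 1111  = hex F
  rows 16-19 [a,b,c=100]: 1111  = hex F
  rows 20-23 [a,b,c=101]: 1111  = hex F
  rows 24-27 [a,b,c=110]: 1111  = hex F
  rows 28-31 [a,b,c=111]: 1111  = hex F
Output column (row 0 .. row 31) = 11111111111111111111111111111111
Output column grouped in 4s = 1111 1111 1111 1111 1111 1111 1111 1111 = 0xFFFFFFFF
Convert to decimal digit by digit (value = value*16 + digit):
  F -> 15
  15*16 + 15 (F) = 255
  255*16 + 15 (F) = 4095
  4095*16 + 15 (F) = 65535
  65535*16 + 15 (F) = 1048575
  1048575*16 + 15 (F) = 16777215
  16777215*16 + 15 (F) = 268435455
  268435455*16 + 15 (F) = 4294967295
Decimal = 4294967295

4294967295


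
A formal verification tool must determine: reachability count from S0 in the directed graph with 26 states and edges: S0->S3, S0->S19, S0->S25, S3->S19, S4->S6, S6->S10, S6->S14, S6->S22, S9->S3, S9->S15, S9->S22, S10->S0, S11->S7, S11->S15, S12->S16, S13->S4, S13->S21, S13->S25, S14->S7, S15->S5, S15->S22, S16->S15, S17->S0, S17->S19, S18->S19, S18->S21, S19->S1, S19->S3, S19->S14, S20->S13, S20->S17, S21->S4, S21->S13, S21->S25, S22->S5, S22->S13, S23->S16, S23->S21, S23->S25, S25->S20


BFS from S0:
  layer 0: {S0}
  layer 1: {S3, S19, S25}
  layer 2: {S1, S14, S20}
  layer 3: {S7, S13, S17}
  layer 4: {S4, S21}
  layer 5: {S6}
  layer 6: {S10, S22}
  layer 7: {S5}
Reachable set: {S0, S1, S3, S4, S5, S6, S7, S10, S13, S14, S17, S19, S20, S21, S22, S25}
Count = 16

16


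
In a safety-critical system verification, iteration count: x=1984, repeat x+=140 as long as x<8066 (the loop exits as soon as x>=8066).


Step 1: x goes from 1984 toward 8066 by 140; the body runs while x<8066, so iterations = ceil((bound-start)/step)
Step 2: Distance=6082
Step 3: ceil(6082/140)=44

44


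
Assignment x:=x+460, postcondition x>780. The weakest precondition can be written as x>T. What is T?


Formula: wp(x:=E, P) = P[E/x] (substitute E for x in postcondition)
Step 1: Postcondition: x>780
Step 2: Substitute x+460 for x: x+460>780
Step 3: Solve for x: x > 780-460 = 320

320


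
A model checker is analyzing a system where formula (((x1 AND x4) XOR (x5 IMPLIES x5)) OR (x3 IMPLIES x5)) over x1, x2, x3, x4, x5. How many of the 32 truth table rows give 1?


Formula: (((x1 AND x4) XOR (x5 IMPLIES x5)) OR (x3 IMPLIES x5)) over 5 vars (32 rows)
Evaluate each row (x1, x2, x3, x4, x5 as bits, MSB first):
  row 0 [00000]: (((0 AND 0) XOR (0 IMPLIES 0)) OR (0 IMPLIES 0)) -> 1
  row 1 [00001]: (((0 AND 0) XOR (1 IMPLIES 1)) OR (0 IMPLIES 1)) -> 1
  row 2 [00010]: (((0 AND 1) XOR (0 IMPLIES 0)) OR (0 IMPLIES 0)) -> 1
  row 3 [00011]: (((0 AND 1) XOR (1 IMPLIES 1)) OR (0 IMPLIES 1)) -> 1
  row 4 [00100]: (((0 AND 0) XOR (0 IMPLIES 0)) OR (1 IMPLIES 0)) -> 1
  row 5 [00101]: (((0 AND 0) XOR (1 IMPLIES 1)) OR (1 IMPLIES 1)) -> 1
  row 6 [00110]: (((0 AND 1) XOR (0 IMPLIES 0)) OR (1 IMPLIES 0)) -> 1
  row 7 [00111]: (((0 AND 1) XOR (1 IMPLIES 1)) OR (1 IMPLIES 1)) -> 1
  row 8 [01000]: (((0 AND 0) XOR (0 IMPLIES 0)) OR (0 IMPLIES 0)) -> 1
  row 9 [01001]: (((0 AND 0) XOR (1 IMPLIES 1)) OR (0 IMPLIES 1)) -> 1
  row 10 [01010]: (((0 AND 1) XOR (0 IMPLIES 0)) OR (0 IMPLIES 0)) -> 1
  row 11 [01011]: (((0 AND 1) XOR (1 IMPLIES 1)) OR (0 IMPLIES 1)) -> 1
  row 12 [01100]: (((0 AND 0) XOR (0 IMPLIES 0)) OR (1 IMPLIES 0)) -> 1
  row 13 [01101]: (((0 AND 0) XOR (1 IMPLIES 1)) OR (1 IMPLIES 1)) -> 1
  row 14 [01110]: (((0 AND 1) XOR (0 IMPLIES 0)) OR (1 IMPLIES 0)) -> 1
  row 15 [01111]: (((0 AND 1) XOR (1 IMPLIES 1)) OR (1 IMPLIES 1)) -> 1
  row 16 [10000]: (((1 AND 0) XOR (0 IMPLIES 0)) OR (0 IMPLIES 0)) -> 1
  row 17 [10001]: (((1 AND 0) XOR (1 IMPLIES 1)) OR (0 IMPLIES 1)) -> 1
  row 18 [10010]: (((1 AND 1) XOR (0 IMPLIES 0)) OR (0 IMPLIES 0)) -> 1
  row 19 [10011]: (((1 AND 1) XOR (1 IMPLIES 1)) OR (0 IMPLIES 1)) -> 1
  row 20 [10100]: (((1 AND 0) XOR (0 IMPLIES 0)) OR (1 IMPLIES 0)) -> 1
  row 21 [10101]: (((1 AND 0) XOR (1 IMPLIES 1)) OR (1 IMPLIES 1)) -> 1
  row 22 [10110]: (((1 AND 1) XOR (0 IMPLIES 0)) OR (1 IMPLIES 0)) -> 0
  row 23 [10111]: (((1 AND 1) XOR (1 IMPLIES 1)) OR (1 IMPLIES 1)) -> 1
  row 24 [11000]: (((1 AND 0) XOR (0 IMPLIES 0)) OR (0 IMPLIES 0)) -> 1
  row 25 [11001]: (((1 AND 0) XOR (1 IMPLIES 1)) OR (0 IMPLIES 1)) -> 1
  row 26 [11010]: (((1 AND 1) XOR (0 IMPLIES 0)) OR (0 IMPLIES 0)) -> 1
  row 27 [11011]: (((1 AND 1) XOR (1 IMPLIES 1)) OR (0 IMPLIES 1)) -> 1
  row 28 [11100]: (((1 AND 0) XOR (0 IMPLIES 0)) OR (1 IMPLIES 0)) -> 1
  row 29 [11101]: (((1 AND 0) XOR (1 IMPLIES 1)) OR (1 IMPLIES 1)) -> 1
  row 30 [11110]: (((1 AND 1) XOR (0 IMPLIES 0)) OR (1 IMPLIES 0)) -> 0
  row 31 [11111]: (((1 AND 1) XOR (1 IMPLIES 1)) OR (1 IMPLIES 1)) -> 1
Full result column, 8 rows per line (x1,x2 fixed per line; x3,x4,x5 runs 000..111 left to right):
  rows 0-7 [x1,x2=00]: 11111111  (ones: 8)
  rows 8-15 [x1,x2=01]: 11111111  (ones: 8)
  rows 16-23 [x1,x2=10]: 11111101  (ones: 7)
  rows 24-31 [x1,x2=11]: 11111101  (ones: 7)
Count of 1-rows = 8+8+7+7 = 30

30
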